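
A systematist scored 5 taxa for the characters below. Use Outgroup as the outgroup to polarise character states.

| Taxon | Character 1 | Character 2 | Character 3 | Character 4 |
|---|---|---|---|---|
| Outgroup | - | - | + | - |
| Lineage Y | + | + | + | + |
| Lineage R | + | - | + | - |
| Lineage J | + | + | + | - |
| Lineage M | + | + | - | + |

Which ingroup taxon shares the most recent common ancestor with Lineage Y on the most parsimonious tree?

Lineage M

Character polarity is set by the outgroup: the derived state is whichever differs from the outgroup's state, so for Character 3 the derived state is '-', and for the remaining characters it is '+'.
Character 1 (derived state '+') is shared by all ingroup taxa — unites the whole ingroup.
Character 2: derived state '+' in Lineage J, Lineage M, and Lineage Y only — synapomorphy for {Lineage J, Lineage M, Lineage Y}.
Character 3: derived state '-' in Lineage M only — an autapomorphy, so it tells us nothing about relationships among taxa.
Character 4 (derived state '+') is shared by Lineage M and Lineage Y — a synapomorphy uniting that clade.
Most parsimonious ingroup topology: (((Lineage Y,Lineage M),Lineage J),Lineage R).
Lineage Y and Lineage M form a cherry on this tree, so they are sister taxa.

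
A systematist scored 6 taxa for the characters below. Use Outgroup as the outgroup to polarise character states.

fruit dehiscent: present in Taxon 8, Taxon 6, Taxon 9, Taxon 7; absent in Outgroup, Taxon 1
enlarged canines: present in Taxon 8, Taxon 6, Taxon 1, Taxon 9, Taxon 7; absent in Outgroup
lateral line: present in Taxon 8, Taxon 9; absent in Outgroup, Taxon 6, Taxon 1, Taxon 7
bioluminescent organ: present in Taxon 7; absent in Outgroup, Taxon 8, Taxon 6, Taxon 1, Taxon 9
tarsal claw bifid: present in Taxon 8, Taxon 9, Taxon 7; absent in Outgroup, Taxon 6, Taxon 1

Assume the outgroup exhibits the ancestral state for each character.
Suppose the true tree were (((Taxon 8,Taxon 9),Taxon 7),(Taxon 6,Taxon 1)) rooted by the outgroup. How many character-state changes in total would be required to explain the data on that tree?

6

Map each character onto (((Taxon 8,Taxon 9),Taxon 7),(Taxon 6,Taxon 1)) (rooted by Outgroup) and count the minimum state changes it requires (Fitch parsimony):
fruit dehiscent: 2; enlarged canines: 1; lateral line: 1; bioluminescent organ: 1; tarsal claw bifid: 1.
Total tree length = 6.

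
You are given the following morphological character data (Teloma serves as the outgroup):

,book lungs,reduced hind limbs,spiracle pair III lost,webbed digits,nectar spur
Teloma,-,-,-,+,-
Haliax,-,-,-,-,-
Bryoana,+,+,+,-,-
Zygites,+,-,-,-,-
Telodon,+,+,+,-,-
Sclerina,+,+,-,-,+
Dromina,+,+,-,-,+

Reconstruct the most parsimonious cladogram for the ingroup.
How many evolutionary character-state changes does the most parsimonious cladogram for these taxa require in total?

5

Character polarity is set by the outgroup: the derived state is whichever differs from the outgroup's state, so for webbed digits the derived state is '-', and for the remaining characters it is '+'.
Only Bryoana, Dromina, Sclerina, Telodon, and Zygites show the derived state '+' for book lungs, supporting them as a clade.
reduced hind limbs (derived state '+') is shared by Bryoana, Dromina, Sclerina, and Telodon — a synapomorphy uniting that clade.
spiracle pair III lost (derived state '+') is shared by Bryoana and Telodon — a synapomorphy uniting that clade.
webbed digits (derived state '-') is shared by all ingroup taxa — unites the whole ingroup.
nectar spur: derived state '+' in Dromina and Sclerina only — synapomorphy for {Dromina, Sclerina}.
Most parsimonious ingroup topology: (Haliax,(((Bryoana,Telodon),(Sclerina,Dromina)),Zygites)).
Changes per character on this tree: book lungs: 1; reduced hind limbs: 1; spiracle pair III lost: 1; webbed digits: 1; nectar spur: 1.
Total = 5.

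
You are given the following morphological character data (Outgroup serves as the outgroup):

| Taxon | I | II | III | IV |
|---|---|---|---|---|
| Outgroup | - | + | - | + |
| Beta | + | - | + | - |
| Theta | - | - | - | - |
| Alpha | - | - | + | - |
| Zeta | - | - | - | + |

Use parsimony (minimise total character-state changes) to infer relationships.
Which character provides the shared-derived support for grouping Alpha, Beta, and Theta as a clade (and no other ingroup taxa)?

Character polarity is set by the outgroup: the derived state is whichever differs from the outgroup's state, so for II, IV the derived state is '-', and for the remaining characters it is '+'.
I (derived state '+') is unique to Beta (autapomorphy; uninformative for grouping).
II (derived state '-') is shared by all ingroup taxa — unites the whole ingroup.
Only Alpha and Beta show the derived state '+' for III, supporting them as a clade.
IV (derived state '-') is shared by Alpha, Beta, and Theta — a synapomorphy uniting that clade.
Most parsimonious ingroup topology: (((Beta,Alpha),Theta),Zeta).
The clade {Alpha, Beta, Theta} is supported by IV: its derived state '-' occurs in exactly those taxa and in no other taxon (including the outgroup).

IV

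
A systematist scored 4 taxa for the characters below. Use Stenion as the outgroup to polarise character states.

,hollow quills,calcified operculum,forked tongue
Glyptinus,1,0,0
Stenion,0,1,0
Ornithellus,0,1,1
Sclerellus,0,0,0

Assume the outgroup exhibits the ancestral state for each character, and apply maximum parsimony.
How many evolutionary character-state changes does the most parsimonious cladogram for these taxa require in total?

Character polarity is set by the outgroup: the derived state is whichever differs from the outgroup's state, so for calcified operculum the derived state is '0', and for the remaining characters it is '1'.
hollow quills (derived state '1') is unique to Glyptinus (autapomorphy; uninformative for grouping).
calcified operculum (derived state '0') is shared by Glyptinus and Sclerellus — a synapomorphy uniting that clade.
forked tongue (derived state '1') is unique to Ornithellus (autapomorphy; uninformative for grouping).
Most parsimonious ingroup topology: ((Glyptinus,Sclerellus),Ornithellus).
Changes per character on this tree: hollow quills: 1; calcified operculum: 1; forked tongue: 1.
Total = 3.

3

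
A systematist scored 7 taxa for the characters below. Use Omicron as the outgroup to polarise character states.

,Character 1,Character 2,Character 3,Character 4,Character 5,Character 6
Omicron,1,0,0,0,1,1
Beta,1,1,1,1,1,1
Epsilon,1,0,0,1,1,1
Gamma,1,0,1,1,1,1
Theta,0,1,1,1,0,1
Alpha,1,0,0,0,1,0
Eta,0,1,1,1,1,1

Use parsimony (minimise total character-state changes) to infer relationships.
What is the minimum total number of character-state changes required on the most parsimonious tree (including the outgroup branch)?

Character polarity is set by the outgroup: the derived state is whichever differs from the outgroup's state, so for Character 1, Character 5, Character 6 the derived state is '0', and for the remaining characters it is '1'.
Character 1 (derived state '0') is shared by Eta and Theta — a synapomorphy uniting that clade.
Character 2: derived state '1' in Beta, Eta, and Theta only — synapomorphy for {Beta, Eta, Theta}.
Character 3 (derived state '1') is shared by Beta, Eta, Gamma, and Theta — a synapomorphy uniting that clade.
Character 4: derived state '1' in Beta, Epsilon, Eta, Gamma, and Theta only — synapomorphy for {Beta, Epsilon, Eta, Gamma, Theta}.
Character 5 (derived state '0') is unique to Theta (autapomorphy; uninformative for grouping).
Character 6: derived state '0' in Alpha only — an autapomorphy, so it tells us nothing about relationships among taxa.
Most parsimonious ingroup topology: ((((Beta,(Theta,Eta)),Gamma),Epsilon),Alpha).
Changes per character on this tree: Character 1: 1; Character 2: 1; Character 3: 1; Character 4: 1; Character 5: 1; Character 6: 1.
Total = 6.

6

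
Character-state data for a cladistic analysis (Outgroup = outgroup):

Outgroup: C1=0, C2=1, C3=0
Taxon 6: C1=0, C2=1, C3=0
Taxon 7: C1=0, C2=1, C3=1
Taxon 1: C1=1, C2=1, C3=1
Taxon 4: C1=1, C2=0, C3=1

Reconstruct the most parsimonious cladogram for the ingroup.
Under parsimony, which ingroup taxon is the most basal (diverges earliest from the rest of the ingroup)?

Taxon 6

Character polarity is set by the outgroup: the derived state is whichever differs from the outgroup's state, so for C2 the derived state is '0', and for the remaining characters it is '1'.
Only Taxon 1 and Taxon 4 show the derived state '1' for C1, supporting them as a clade.
C2: derived state '0' in Taxon 4 only — an autapomorphy, so it tells us nothing about relationships among taxa.
C3: derived state '1' in Taxon 1, Taxon 4, and Taxon 7 only — synapomorphy for {Taxon 1, Taxon 4, Taxon 7}.
Most parsimonious ingroup topology: (Taxon 6,(Taxon 7,(Taxon 1,Taxon 4))).
Taxon 6 is sister to the clade containing all other ingroup taxa, so it is the earliest-diverging (most basal) ingroup lineage.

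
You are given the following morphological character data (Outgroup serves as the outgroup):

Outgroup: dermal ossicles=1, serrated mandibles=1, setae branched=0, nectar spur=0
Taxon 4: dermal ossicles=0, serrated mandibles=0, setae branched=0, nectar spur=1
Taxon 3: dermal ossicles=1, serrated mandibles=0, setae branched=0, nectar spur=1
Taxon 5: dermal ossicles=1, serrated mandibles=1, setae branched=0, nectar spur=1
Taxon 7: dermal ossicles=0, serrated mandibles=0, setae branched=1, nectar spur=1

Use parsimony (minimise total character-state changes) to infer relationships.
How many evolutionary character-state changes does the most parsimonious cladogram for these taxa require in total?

Character polarity is set by the outgroup: the derived state is whichever differs from the outgroup's state, so for dermal ossicles, serrated mandibles the derived state is '0', and for the remaining characters it is '1'.
dermal ossicles: derived state '0' in Taxon 4 and Taxon 7 only — synapomorphy for {Taxon 4, Taxon 7}.
Only Taxon 3, Taxon 4, and Taxon 7 show the derived state '0' for serrated mandibles, supporting them as a clade.
setae branched: derived state '1' in Taxon 7 only — an autapomorphy, so it tells us nothing about relationships among taxa.
nectar spur (derived state '1') is shared by all ingroup taxa — unites the whole ingroup.
Most parsimonious ingroup topology: (((Taxon 4,Taxon 7),Taxon 3),Taxon 5).
Changes per character on this tree: dermal ossicles: 1; serrated mandibles: 1; setae branched: 1; nectar spur: 1.
Total = 4.

4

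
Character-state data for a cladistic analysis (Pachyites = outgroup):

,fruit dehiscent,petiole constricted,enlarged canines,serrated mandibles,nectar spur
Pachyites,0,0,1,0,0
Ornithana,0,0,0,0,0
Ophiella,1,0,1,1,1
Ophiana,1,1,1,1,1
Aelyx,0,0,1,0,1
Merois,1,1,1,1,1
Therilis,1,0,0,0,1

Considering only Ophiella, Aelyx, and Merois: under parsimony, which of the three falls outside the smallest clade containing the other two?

Character polarity is set by the outgroup: the derived state is whichever differs from the outgroup's state, so for enlarged canines the derived state is '0', and for the remaining characters it is '1'.
fruit dehiscent (derived state '1') is shared by Merois, Ophiana, Ophiella, and Therilis — a synapomorphy uniting that clade.
Only Merois and Ophiana show the derived state '1' for petiole constricted, supporting them as a clade.
enlarged canines (state '0') occurs in Ornithana and Therilis but conflicts with the nesting implied by the other characters — most parsimoniously interpreted as homoplasy.
Only Merois, Ophiana, and Ophiella show the derived state '1' for serrated mandibles, supporting them as a clade.
Only Aelyx, Merois, Ophiana, Ophiella, and Therilis show the derived state '1' for nectar spur, supporting them as a clade.
Most parsimonious ingroup topology: (Ornithana,(((Ophiella,(Ophiana,Merois)),Therilis),Aelyx)).
Merois and Ophiella share a more recent common ancestor with each other than either does with Aelyx, so Aelyx is the least closely related of the three.

Aelyx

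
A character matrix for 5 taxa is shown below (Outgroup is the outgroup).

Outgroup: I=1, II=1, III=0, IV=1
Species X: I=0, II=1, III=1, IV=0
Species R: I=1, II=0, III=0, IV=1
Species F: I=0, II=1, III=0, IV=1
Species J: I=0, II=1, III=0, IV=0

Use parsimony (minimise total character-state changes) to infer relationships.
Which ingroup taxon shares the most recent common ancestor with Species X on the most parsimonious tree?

Species J

Character polarity is set by the outgroup: the derived state is whichever differs from the outgroup's state, so for I, II, IV the derived state is '0', and for the remaining characters it is '1'.
I (derived state '0') is shared by Species F, Species J, and Species X — a synapomorphy uniting that clade.
II: derived state '0' in Species R only — an autapomorphy, so it tells us nothing about relationships among taxa.
III (derived state '1') is unique to Species X (autapomorphy; uninformative for grouping).
Only Species J and Species X show the derived state '0' for IV, supporting them as a clade.
Most parsimonious ingroup topology: (Species R,((Species J,Species X),Species F)).
Species X and Species J form a cherry on this tree, so they are sister taxa.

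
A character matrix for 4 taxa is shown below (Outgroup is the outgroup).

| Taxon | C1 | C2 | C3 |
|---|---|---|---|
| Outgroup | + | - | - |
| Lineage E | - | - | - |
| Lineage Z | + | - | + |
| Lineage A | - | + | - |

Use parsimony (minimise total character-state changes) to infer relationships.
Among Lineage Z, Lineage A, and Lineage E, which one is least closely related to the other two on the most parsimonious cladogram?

Lineage Z

Character polarity is set by the outgroup: the derived state is whichever differs from the outgroup's state, so for C1 the derived state is '-', and for the remaining characters it is '+'.
Only Lineage A and Lineage E show the derived state '-' for C1, supporting them as a clade.
C2: derived state '+' in Lineage A only — an autapomorphy, so it tells us nothing about relationships among taxa.
C3: derived state '+' in Lineage Z only — an autapomorphy, so it tells us nothing about relationships among taxa.
Most parsimonious ingroup topology: ((Lineage E,Lineage A),Lineage Z).
Lineage E and Lineage A share a more recent common ancestor with each other than either does with Lineage Z, so Lineage Z is the least closely related of the three.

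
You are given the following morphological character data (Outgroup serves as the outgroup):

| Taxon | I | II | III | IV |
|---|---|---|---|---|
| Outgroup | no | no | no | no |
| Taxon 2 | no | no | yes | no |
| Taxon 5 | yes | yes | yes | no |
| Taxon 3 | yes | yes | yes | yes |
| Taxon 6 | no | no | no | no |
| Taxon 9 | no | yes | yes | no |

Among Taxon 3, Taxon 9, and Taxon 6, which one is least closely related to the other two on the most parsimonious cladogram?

The outgroup has state 'no' for every character, so 'yes' is the derived state throughout.
I (derived state 'yes') is shared by Taxon 3 and Taxon 5 — a synapomorphy uniting that clade.
Only Taxon 3, Taxon 5, and Taxon 9 show the derived state 'yes' for II, supporting them as a clade.
Only Taxon 2, Taxon 3, Taxon 5, and Taxon 9 show the derived state 'yes' for III, supporting them as a clade.
IV (derived state 'yes') is unique to Taxon 3 (autapomorphy; uninformative for grouping).
Most parsimonious ingroup topology: ((Taxon 2,((Taxon 5,Taxon 3),Taxon 9)),Taxon 6).
Taxon 9 and Taxon 3 share a more recent common ancestor with each other than either does with Taxon 6, so Taxon 6 is the least closely related of the three.

Taxon 6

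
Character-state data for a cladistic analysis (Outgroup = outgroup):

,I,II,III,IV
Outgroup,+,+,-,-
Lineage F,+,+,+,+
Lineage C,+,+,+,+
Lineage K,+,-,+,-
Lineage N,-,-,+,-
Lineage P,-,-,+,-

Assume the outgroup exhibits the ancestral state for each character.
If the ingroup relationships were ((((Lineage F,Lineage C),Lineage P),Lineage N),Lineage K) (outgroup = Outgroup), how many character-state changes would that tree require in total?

6

Map each character onto ((((Lineage F,Lineage C),Lineage P),Lineage N),Lineage K) (rooted by Outgroup) and count the minimum state changes it requires (Fitch parsimony):
I: 2; II: 2; III: 1; IV: 1.
Total tree length = 6.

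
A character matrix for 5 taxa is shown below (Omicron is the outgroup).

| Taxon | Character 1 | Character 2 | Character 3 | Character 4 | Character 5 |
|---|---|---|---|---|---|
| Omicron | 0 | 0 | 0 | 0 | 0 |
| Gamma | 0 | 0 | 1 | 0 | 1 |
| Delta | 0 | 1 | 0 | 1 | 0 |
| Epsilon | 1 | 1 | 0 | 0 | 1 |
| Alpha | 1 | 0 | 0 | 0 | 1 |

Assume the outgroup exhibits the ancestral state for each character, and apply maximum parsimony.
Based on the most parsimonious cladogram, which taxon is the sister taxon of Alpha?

The outgroup has state '0' for every character, so '1' is the derived state throughout.
Character 1 (derived state '1') is shared by Alpha and Epsilon — a synapomorphy uniting that clade.
Character 2 (state '1') occurs in Delta and Epsilon but conflicts with the nesting implied by the other characters — most parsimoniously interpreted as homoplasy.
Character 3: derived state '1' in Gamma only — an autapomorphy, so it tells us nothing about relationships among taxa.
Character 4 (derived state '1') is unique to Delta (autapomorphy; uninformative for grouping).
Character 5: derived state '1' in Alpha, Epsilon, and Gamma only — synapomorphy for {Alpha, Epsilon, Gamma}.
Most parsimonious ingroup topology: ((Gamma,(Epsilon,Alpha)),Delta).
Alpha and Epsilon form a cherry on this tree, so they are sister taxa.

Epsilon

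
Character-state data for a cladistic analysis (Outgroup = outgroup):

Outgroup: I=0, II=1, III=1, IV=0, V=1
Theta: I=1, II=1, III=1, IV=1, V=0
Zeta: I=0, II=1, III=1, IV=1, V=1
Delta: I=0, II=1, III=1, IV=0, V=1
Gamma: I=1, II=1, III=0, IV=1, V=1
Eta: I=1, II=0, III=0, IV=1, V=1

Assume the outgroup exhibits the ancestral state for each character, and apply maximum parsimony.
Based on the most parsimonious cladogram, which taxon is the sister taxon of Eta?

Gamma

Character polarity is set by the outgroup: the derived state is whichever differs from the outgroup's state, so for II, III, V the derived state is '0', and for the remaining characters it is '1'.
I: derived state '1' in Eta, Gamma, and Theta only — synapomorphy for {Eta, Gamma, Theta}.
II: derived state '0' in Eta only — an autapomorphy, so it tells us nothing about relationships among taxa.
III (derived state '0') is shared by Eta and Gamma — a synapomorphy uniting that clade.
IV (derived state '1') is shared by Eta, Gamma, Theta, and Zeta — a synapomorphy uniting that clade.
V: derived state '0' in Theta only — an autapomorphy, so it tells us nothing about relationships among taxa.
Most parsimonious ingroup topology: (((Theta,(Gamma,Eta)),Zeta),Delta).
Eta and Gamma form a cherry on this tree, so they are sister taxa.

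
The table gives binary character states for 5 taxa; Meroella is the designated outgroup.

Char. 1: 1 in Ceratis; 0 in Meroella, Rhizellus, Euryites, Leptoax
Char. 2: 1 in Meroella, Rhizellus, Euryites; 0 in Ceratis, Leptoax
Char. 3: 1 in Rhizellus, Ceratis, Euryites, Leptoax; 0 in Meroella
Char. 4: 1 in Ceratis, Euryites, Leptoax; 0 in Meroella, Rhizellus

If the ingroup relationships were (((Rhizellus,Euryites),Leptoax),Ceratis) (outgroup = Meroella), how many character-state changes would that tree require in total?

Map each character onto (((Rhizellus,Euryites),Leptoax),Ceratis) (rooted by Meroella) and count the minimum state changes it requires (Fitch parsimony):
Char. 1: 1; Char. 2: 2; Char. 3: 1; Char. 4: 2.
Total tree length = 6.

6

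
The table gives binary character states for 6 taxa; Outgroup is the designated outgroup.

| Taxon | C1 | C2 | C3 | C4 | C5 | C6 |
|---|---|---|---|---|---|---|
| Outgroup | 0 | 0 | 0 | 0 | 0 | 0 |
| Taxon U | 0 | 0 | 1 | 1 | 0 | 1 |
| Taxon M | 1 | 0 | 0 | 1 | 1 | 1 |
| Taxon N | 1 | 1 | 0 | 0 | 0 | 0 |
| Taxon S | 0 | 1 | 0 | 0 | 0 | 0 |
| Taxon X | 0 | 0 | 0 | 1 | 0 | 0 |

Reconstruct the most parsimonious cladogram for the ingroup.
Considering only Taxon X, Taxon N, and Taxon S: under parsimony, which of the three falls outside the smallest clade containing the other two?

Taxon X

The outgroup has state '0' for every character, so '1' is the derived state throughout.
C1 (state '1') occurs in Taxon M and Taxon N but conflicts with the nesting implied by the other characters — most parsimoniously interpreted as homoplasy.
Only Taxon N and Taxon S show the derived state '1' for C2, supporting them as a clade.
C3: derived state '1' in Taxon U only — an autapomorphy, so it tells us nothing about relationships among taxa.
C4 (derived state '1') is shared by Taxon M, Taxon U, and Taxon X — a synapomorphy uniting that clade.
C5 (derived state '1') is unique to Taxon M (autapomorphy; uninformative for grouping).
Only Taxon M and Taxon U show the derived state '1' for C6, supporting them as a clade.
Most parsimonious ingroup topology: (((Taxon U,Taxon M),Taxon X),(Taxon N,Taxon S)).
Taxon S and Taxon N share a more recent common ancestor with each other than either does with Taxon X, so Taxon X is the least closely related of the three.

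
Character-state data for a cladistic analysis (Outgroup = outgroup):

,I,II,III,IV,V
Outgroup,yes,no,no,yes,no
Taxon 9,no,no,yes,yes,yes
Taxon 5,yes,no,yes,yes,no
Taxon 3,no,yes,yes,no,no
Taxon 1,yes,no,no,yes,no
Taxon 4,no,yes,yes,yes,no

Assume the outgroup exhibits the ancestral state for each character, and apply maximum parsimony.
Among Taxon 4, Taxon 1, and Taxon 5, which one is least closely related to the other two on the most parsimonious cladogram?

Taxon 1

Character polarity is set by the outgroup: the derived state is whichever differs from the outgroup's state, so for I, IV the derived state is 'no', and for the remaining characters it is 'yes'.
Only Taxon 3, Taxon 4, and Taxon 9 show the derived state 'no' for I, supporting them as a clade.
II (derived state 'yes') is shared by Taxon 3 and Taxon 4 — a synapomorphy uniting that clade.
III (derived state 'yes') is shared by Taxon 3, Taxon 4, Taxon 5, and Taxon 9 — a synapomorphy uniting that clade.
IV (derived state 'no') is unique to Taxon 3 (autapomorphy; uninformative for grouping).
V (derived state 'yes') is unique to Taxon 9 (autapomorphy; uninformative for grouping).
Most parsimonious ingroup topology: (((Taxon 9,(Taxon 3,Taxon 4)),Taxon 5),Taxon 1).
Taxon 4 and Taxon 5 share a more recent common ancestor with each other than either does with Taxon 1, so Taxon 1 is the least closely related of the three.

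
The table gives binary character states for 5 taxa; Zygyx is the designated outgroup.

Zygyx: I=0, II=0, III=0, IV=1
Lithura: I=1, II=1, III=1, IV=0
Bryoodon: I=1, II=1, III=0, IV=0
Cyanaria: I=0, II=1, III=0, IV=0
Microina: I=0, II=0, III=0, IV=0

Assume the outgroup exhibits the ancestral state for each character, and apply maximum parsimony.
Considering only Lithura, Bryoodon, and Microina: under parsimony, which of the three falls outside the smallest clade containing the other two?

Microina

Character polarity is set by the outgroup: the derived state is whichever differs from the outgroup's state, so for IV the derived state is '0', and for the remaining characters it is '1'.
I: derived state '1' in Bryoodon and Lithura only — synapomorphy for {Bryoodon, Lithura}.
II: derived state '1' in Bryoodon, Cyanaria, and Lithura only — synapomorphy for {Bryoodon, Cyanaria, Lithura}.
III (derived state '1') is unique to Lithura (autapomorphy; uninformative for grouping).
All ingroup taxa share the derived state '0' for IV; it defines the ingroup but does not resolve relationships within it.
Most parsimonious ingroup topology: (((Lithura,Bryoodon),Cyanaria),Microina).
Lithura and Bryoodon share a more recent common ancestor with each other than either does with Microina, so Microina is the least closely related of the three.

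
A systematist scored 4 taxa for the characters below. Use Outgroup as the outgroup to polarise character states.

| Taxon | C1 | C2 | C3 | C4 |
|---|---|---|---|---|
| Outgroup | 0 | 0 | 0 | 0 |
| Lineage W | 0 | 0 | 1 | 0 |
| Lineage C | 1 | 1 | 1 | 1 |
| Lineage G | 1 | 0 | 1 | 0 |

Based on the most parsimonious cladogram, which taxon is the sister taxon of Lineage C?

Lineage G

The outgroup has state '0' for every character, so '1' is the derived state throughout.
Only Lineage C and Lineage G show the derived state '1' for C1, supporting them as a clade.
C2 (derived state '1') is unique to Lineage C (autapomorphy; uninformative for grouping).
All ingroup taxa share the derived state '1' for C3; it defines the ingroup but does not resolve relationships within it.
C4 (derived state '1') is unique to Lineage C (autapomorphy; uninformative for grouping).
Most parsimonious ingroup topology: ((Lineage G,Lineage C),Lineage W).
Lineage C and Lineage G form a cherry on this tree, so they are sister taxa.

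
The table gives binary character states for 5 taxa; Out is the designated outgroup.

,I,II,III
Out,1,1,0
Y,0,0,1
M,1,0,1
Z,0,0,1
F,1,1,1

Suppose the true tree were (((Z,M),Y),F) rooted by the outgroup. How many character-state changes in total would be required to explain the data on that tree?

Map each character onto (((Z,M),Y),F) (rooted by Out) and count the minimum state changes it requires (Fitch parsimony):
I: 2; II: 1; III: 1.
Total tree length = 4.

4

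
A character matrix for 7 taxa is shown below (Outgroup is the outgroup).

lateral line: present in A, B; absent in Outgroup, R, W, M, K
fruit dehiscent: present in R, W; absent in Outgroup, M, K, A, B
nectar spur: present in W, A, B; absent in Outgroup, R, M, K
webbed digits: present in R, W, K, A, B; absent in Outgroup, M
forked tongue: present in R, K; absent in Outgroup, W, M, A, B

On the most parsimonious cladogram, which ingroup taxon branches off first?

The outgroup has state 'absent' for every character, so 'present' is the derived state throughout.
lateral line: derived state 'present' in A and B only — synapomorphy for {A, B}.
fruit dehiscent (state 'present') occurs in R and W but conflicts with the nesting implied by the other characters — most parsimoniously interpreted as homoplasy.
nectar spur (derived state 'present') is shared by A, B, and W — a synapomorphy uniting that clade.
webbed digits (derived state 'present') is shared by A, B, K, R, and W — a synapomorphy uniting that clade.
forked tongue (derived state 'present') is shared by K and R — a synapomorphy uniting that clade.
Most parsimonious ingroup topology: (((R,K),(W,(A,B))),M).
M is sister to the clade containing all other ingroup taxa, so it is the earliest-diverging (most basal) ingroup lineage.

M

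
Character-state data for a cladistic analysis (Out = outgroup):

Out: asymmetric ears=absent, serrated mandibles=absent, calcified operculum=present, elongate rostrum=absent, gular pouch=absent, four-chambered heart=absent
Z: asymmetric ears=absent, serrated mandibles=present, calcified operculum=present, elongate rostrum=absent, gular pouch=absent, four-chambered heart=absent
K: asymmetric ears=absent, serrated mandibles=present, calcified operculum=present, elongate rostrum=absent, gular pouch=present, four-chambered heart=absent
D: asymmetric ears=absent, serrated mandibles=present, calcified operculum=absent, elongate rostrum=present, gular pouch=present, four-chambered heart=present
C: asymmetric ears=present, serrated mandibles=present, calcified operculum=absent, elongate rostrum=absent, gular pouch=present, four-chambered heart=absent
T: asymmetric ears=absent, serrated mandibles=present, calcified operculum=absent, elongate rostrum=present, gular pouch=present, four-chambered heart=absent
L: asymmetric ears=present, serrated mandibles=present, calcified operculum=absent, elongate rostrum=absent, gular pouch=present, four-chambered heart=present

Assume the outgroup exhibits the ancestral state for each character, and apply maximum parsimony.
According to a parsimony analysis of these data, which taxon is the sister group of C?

L

Character polarity is set by the outgroup: the derived state is whichever differs from the outgroup's state, so for calcified operculum the derived state is 'absent', and for the remaining characters it is 'present'.
asymmetric ears (derived state 'present') is shared by C and L — a synapomorphy uniting that clade.
All ingroup taxa share the derived state 'present' for serrated mandibles; it defines the ingroup but does not resolve relationships within it.
calcified operculum: derived state 'absent' in C, D, L, and T only — synapomorphy for {C, D, L, T}.
elongate rostrum: derived state 'present' in D and T only — synapomorphy for {D, T}.
gular pouch (derived state 'present') is shared by C, D, K, L, and T — a synapomorphy uniting that clade.
four-chambered heart groups D and L, which is incompatible with the clades supported by the remaining characters; treating it as convergent (homoplasy) costs fewer steps than any alternative tree.
Most parsimonious ingroup topology: (Z,(K,((D,T),(C,L)))).
C and L form a cherry on this tree, so they are sister taxa.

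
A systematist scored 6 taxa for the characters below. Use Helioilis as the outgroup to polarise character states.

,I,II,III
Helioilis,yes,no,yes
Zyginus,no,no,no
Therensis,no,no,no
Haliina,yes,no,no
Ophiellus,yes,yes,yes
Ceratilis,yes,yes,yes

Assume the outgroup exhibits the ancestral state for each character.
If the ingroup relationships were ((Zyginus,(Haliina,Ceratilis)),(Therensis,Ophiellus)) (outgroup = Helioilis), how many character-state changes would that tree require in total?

Map each character onto ((Zyginus,(Haliina,Ceratilis)),(Therensis,Ophiellus)) (rooted by Helioilis) and count the minimum state changes it requires (Fitch parsimony):
I: 2; II: 2; III: 3.
Total tree length = 7.

7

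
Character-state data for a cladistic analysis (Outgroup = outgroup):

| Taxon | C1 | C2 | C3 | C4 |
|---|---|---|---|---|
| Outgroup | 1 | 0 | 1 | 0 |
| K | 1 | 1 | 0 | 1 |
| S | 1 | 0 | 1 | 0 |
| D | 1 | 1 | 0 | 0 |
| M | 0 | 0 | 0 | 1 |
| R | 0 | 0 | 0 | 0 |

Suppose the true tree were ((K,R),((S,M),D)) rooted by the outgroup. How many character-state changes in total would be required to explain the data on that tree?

Map each character onto ((K,R),((S,M),D)) (rooted by Outgroup) and count the minimum state changes it requires (Fitch parsimony):
C1: 2; C2: 2; C3: 2; C4: 2.
Total tree length = 8.

8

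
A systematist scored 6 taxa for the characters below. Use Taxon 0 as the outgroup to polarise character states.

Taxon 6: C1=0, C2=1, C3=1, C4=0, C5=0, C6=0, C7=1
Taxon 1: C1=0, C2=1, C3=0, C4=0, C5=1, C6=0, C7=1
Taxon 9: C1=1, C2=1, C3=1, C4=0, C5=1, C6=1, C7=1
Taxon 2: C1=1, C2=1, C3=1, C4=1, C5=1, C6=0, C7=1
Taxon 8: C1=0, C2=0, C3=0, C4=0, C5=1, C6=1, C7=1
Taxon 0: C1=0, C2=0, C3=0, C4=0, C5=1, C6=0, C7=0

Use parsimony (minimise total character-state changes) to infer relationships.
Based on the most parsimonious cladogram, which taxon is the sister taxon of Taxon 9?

Character polarity is set by the outgroup: the derived state is whichever differs from the outgroup's state, so for C5 the derived state is '0', and for the remaining characters it is '1'.
C1: derived state '1' in Taxon 2 and Taxon 9 only — synapomorphy for {Taxon 2, Taxon 9}.
Only Taxon 1, Taxon 2, Taxon 6, and Taxon 9 show the derived state '1' for C2, supporting them as a clade.
C3 (derived state '1') is shared by Taxon 2, Taxon 6, and Taxon 9 — a synapomorphy uniting that clade.
C4: derived state '1' in Taxon 2 only — an autapomorphy, so it tells us nothing about relationships among taxa.
C5 (derived state '0') is unique to Taxon 6 (autapomorphy; uninformative for grouping).
C6 groups Taxon 8 and Taxon 9, which is incompatible with the clades supported by the remaining characters; treating it as convergent (homoplasy) costs fewer steps than any alternative tree.
C7 (derived state '1') is shared by all ingroup taxa — unites the whole ingroup.
Most parsimonious ingroup topology: ((((Taxon 9,Taxon 2),Taxon 6),Taxon 1),Taxon 8).
Taxon 9 and Taxon 2 form a cherry on this tree, so they are sister taxa.

Taxon 2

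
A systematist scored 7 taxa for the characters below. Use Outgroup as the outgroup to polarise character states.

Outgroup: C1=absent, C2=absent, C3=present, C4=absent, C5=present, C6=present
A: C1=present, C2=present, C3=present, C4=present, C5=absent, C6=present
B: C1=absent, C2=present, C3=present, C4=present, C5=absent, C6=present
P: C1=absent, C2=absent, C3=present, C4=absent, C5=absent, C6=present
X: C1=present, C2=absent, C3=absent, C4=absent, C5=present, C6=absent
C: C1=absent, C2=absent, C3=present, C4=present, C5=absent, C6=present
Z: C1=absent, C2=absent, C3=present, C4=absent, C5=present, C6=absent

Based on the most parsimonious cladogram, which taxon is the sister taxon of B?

A

Character polarity is set by the outgroup: the derived state is whichever differs from the outgroup's state, so for C3, C5, C6 the derived state is 'absent', and for the remaining characters it is 'present'.
C1 (state 'present') occurs in A and X but conflicts with the nesting implied by the other characters — most parsimoniously interpreted as homoplasy.
Only A and B show the derived state 'present' for C2, supporting them as a clade.
C3 (derived state 'absent') is unique to X (autapomorphy; uninformative for grouping).
C4 (derived state 'present') is shared by A, B, and C — a synapomorphy uniting that clade.
Only A, B, C, and P show the derived state 'absent' for C5, supporting them as a clade.
Only X and Z show the derived state 'absent' for C6, supporting them as a clade.
Most parsimonious ingroup topology: ((((A,B),C),P),(X,Z)).
B and A form a cherry on this tree, so they are sister taxa.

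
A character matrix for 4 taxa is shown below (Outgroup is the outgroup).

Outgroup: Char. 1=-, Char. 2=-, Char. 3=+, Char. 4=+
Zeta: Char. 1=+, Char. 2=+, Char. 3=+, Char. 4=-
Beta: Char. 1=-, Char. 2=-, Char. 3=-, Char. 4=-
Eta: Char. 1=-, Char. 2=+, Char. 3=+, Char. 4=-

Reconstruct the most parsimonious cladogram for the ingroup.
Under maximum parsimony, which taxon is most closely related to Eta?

Character polarity is set by the outgroup: the derived state is whichever differs from the outgroup's state, so for Char. 3, Char. 4 the derived state is '-', and for the remaining characters it is '+'.
Char. 1 (derived state '+') is unique to Zeta (autapomorphy; uninformative for grouping).
Char. 2: derived state '+' in Eta and Zeta only — synapomorphy for {Eta, Zeta}.
Char. 3 (derived state '-') is unique to Beta (autapomorphy; uninformative for grouping).
All ingroup taxa share the derived state '-' for Char. 4; it defines the ingroup but does not resolve relationships within it.
Most parsimonious ingroup topology: ((Eta,Zeta),Beta).
Eta and Zeta form a cherry on this tree, so they are sister taxa.

Zeta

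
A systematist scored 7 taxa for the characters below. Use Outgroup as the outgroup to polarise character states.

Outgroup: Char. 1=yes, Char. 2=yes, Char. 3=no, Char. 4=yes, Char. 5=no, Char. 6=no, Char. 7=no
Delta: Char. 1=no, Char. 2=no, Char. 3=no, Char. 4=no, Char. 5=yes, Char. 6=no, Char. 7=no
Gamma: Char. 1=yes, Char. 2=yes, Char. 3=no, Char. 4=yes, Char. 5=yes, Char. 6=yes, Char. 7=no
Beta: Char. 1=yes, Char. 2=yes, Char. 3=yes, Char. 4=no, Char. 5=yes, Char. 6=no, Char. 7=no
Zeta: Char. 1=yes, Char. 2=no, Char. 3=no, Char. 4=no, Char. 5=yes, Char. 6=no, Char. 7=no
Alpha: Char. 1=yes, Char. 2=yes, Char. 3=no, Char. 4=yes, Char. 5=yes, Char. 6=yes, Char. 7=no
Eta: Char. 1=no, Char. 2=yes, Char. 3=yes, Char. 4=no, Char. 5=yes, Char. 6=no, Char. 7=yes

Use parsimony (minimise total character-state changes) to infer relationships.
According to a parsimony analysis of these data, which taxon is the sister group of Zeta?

Character polarity is set by the outgroup: the derived state is whichever differs from the outgroup's state, so for Char. 1, Char. 2, Char. 4 the derived state is 'no', and for the remaining characters it is 'yes'.
Char. 1 groups Delta and Eta, which is incompatible with the clades supported by the remaining characters; treating it as convergent (homoplasy) costs fewer steps than any alternative tree.
Char. 2: derived state 'no' in Delta and Zeta only — synapomorphy for {Delta, Zeta}.
Char. 3: derived state 'yes' in Beta and Eta only — synapomorphy for {Beta, Eta}.
Char. 4: derived state 'no' in Beta, Delta, Eta, and Zeta only — synapomorphy for {Beta, Delta, Eta, Zeta}.
Char. 5 (derived state 'yes') is shared by all ingroup taxa — unites the whole ingroup.
Char. 6 (derived state 'yes') is shared by Alpha and Gamma — a synapomorphy uniting that clade.
Char. 7: derived state 'yes' in Eta only — an autapomorphy, so it tells us nothing about relationships among taxa.
Most parsimonious ingroup topology: (((Delta,Zeta),(Beta,Eta)),(Gamma,Alpha)).
Zeta and Delta form a cherry on this tree, so they are sister taxa.

Delta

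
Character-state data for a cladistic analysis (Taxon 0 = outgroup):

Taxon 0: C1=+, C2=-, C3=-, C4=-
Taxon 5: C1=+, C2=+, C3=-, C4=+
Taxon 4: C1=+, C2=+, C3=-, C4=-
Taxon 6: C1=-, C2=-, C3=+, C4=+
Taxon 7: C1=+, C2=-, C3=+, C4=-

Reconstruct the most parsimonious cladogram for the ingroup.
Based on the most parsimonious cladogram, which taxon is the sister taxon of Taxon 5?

Character polarity is set by the outgroup: the derived state is whichever differs from the outgroup's state, so for C1 the derived state is '-', and for the remaining characters it is '+'.
C1: derived state '-' in Taxon 6 only — an autapomorphy, so it tells us nothing about relationships among taxa.
C2 (derived state '+') is shared by Taxon 4 and Taxon 5 — a synapomorphy uniting that clade.
C3: derived state '+' in Taxon 6 and Taxon 7 only — synapomorphy for {Taxon 6, Taxon 7}.
C4 groups Taxon 5 and Taxon 6, which is incompatible with the clades supported by the remaining characters; treating it as convergent (homoplasy) costs fewer steps than any alternative tree.
Most parsimonious ingroup topology: ((Taxon 5,Taxon 4),(Taxon 6,Taxon 7)).
Taxon 5 and Taxon 4 form a cherry on this tree, so they are sister taxa.

Taxon 4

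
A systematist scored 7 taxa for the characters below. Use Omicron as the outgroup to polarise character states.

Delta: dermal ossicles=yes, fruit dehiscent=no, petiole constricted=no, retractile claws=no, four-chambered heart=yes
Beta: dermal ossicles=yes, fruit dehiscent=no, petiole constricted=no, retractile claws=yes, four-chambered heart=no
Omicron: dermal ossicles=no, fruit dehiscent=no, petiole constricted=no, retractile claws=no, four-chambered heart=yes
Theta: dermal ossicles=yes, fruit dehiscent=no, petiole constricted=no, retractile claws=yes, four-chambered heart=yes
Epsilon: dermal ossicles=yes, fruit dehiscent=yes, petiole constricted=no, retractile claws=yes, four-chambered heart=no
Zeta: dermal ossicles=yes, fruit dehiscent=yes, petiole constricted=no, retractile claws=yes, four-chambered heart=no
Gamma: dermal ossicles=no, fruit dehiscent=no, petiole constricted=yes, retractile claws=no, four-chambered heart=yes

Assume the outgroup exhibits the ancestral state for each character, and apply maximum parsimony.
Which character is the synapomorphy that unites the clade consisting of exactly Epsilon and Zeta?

fruit dehiscent

Character polarity is set by the outgroup: the derived state is whichever differs from the outgroup's state, so for four-chambered heart the derived state is 'no', and for the remaining characters it is 'yes'.
dermal ossicles (derived state 'yes') is shared by Beta, Delta, Epsilon, Theta, and Zeta — a synapomorphy uniting that clade.
fruit dehiscent: derived state 'yes' in Epsilon and Zeta only — synapomorphy for {Epsilon, Zeta}.
petiole constricted: derived state 'yes' in Gamma only — an autapomorphy, so it tells us nothing about relationships among taxa.
Only Beta, Epsilon, Theta, and Zeta show the derived state 'yes' for retractile claws, supporting them as a clade.
four-chambered heart (derived state 'no') is shared by Beta, Epsilon, and Zeta — a synapomorphy uniting that clade.
Most parsimonious ingroup topology: ((Delta,(((Epsilon,Zeta),Beta),Theta)),Gamma).
The clade {Epsilon, Zeta} is supported by fruit dehiscent: its derived state 'yes' occurs in exactly those taxa and in no other taxon (including the outgroup).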